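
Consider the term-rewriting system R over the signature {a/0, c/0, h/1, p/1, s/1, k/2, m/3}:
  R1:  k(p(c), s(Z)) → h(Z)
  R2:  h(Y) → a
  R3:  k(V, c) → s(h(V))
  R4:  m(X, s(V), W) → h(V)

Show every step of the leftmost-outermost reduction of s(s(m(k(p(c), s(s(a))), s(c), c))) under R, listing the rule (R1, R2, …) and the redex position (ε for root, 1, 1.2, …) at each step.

1. s(s(m(k(p(c), s(s(a))), s(c), c)))  →  s(s(h(c)))   [R4 at 1.1]
2. s(s(h(c)))  →  s(s(a))   [R2 at 1.1]

s(s(a))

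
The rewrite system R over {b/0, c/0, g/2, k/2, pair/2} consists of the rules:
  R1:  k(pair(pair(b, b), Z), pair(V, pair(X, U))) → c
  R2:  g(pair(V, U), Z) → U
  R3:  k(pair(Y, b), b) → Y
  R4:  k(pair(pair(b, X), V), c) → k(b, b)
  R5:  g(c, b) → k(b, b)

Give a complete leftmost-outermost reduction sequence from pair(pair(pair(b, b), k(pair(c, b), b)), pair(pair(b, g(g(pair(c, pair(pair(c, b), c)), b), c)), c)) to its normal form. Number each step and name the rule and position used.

pair(pair(pair(b, b), c), pair(pair(b, c), c))

1. pair(pair(pair(b, b), k(pair(c, b), b)), pair(pair(b, g(g(pair(c, pair(pair(c, b), c)), b), c)), c))  →  pair(pair(pair(b, b), c), pair(pair(b, g(g(pair(c, pair(pair(c, b), c)), b), c)), c))   [R3 at 1.2]
2. pair(pair(pair(b, b), c), pair(pair(b, g(g(pair(c, pair(pair(c, b), c)), b), c)), c))  →  pair(pair(pair(b, b), c), pair(pair(b, g(pair(pair(c, b), c), c)), c))   [R2 at 2.1.2.1]
3. pair(pair(pair(b, b), c), pair(pair(b, g(pair(pair(c, b), c), c)), c))  →  pair(pair(pair(b, b), c), pair(pair(b, c), c))   [R2 at 2.1.2]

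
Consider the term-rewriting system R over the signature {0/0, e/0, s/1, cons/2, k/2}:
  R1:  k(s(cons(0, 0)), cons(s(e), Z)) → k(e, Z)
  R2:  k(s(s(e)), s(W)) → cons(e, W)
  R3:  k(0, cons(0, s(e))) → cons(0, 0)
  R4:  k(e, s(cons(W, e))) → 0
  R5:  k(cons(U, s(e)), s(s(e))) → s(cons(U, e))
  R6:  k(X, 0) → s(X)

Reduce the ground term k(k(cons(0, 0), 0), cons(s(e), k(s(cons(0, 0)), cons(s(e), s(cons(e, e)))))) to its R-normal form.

s(e)

1. k(k(cons(0, 0), 0), cons(s(e), k(s(cons(0, 0)), cons(s(e), s(cons(e, e))))))  →  k(s(cons(0, 0)), cons(s(e), k(s(cons(0, 0)), cons(s(e), s(cons(e, e))))))   [R6 at 1]
2. k(s(cons(0, 0)), cons(s(e), k(s(cons(0, 0)), cons(s(e), s(cons(e, e))))))  →  k(e, k(s(cons(0, 0)), cons(s(e), s(cons(e, e)))))   [R1 at ε]
3. k(e, k(s(cons(0, 0)), cons(s(e), s(cons(e, e)))))  →  k(e, k(e, s(cons(e, e))))   [R1 at 2]
4. k(e, k(e, s(cons(e, e))))  →  k(e, 0)   [R4 at 2]
5. k(e, 0)  →  s(e)   [R6 at ε]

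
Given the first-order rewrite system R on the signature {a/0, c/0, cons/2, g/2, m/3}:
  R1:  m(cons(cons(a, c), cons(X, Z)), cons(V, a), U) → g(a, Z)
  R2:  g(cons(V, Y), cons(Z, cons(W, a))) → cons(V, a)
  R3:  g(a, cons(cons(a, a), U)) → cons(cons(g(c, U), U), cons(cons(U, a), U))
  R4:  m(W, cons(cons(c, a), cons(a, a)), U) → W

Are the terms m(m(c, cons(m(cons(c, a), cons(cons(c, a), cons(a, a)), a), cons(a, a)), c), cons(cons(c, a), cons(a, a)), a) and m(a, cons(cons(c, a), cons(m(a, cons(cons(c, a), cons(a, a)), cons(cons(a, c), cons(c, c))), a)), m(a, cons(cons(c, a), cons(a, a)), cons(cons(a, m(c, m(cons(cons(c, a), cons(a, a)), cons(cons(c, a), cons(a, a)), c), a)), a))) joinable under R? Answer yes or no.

no — NF(t₁) = c, NF(t₂) = a

Reduce t₁ = m(m(c, cons(m(cons(c, a), cons(cons(c, a), cons(a, a)), a), cons(a, a)), c), cons(cons(c, a), cons(a, a)), a):
1. m(m(c, cons(m(cons(c, a), cons(cons(c, a), cons(a, a)), a), cons(a, a)), c), cons(cons(c, a), cons(a, a)), a)  →  m(c, cons(m(cons(c, a), cons(cons(c, a), cons(a, a)), a), cons(a, a)), c)   [R4 at ε]
2. m(c, cons(m(cons(c, a), cons(cons(c, a), cons(a, a)), a), cons(a, a)), c)  →  m(c, cons(cons(c, a), cons(a, a)), c)   [R4 at 2.1]
3. m(c, cons(cons(c, a), cons(a, a)), c)  →  c   [R4 at ε]

Reduce t₂ = m(a, cons(cons(c, a), cons(m(a, cons(cons(c, a), cons(a, a)), cons(cons(a, c), cons(c, c))), a)), m(a, cons(cons(c, a), cons(a, a)), cons(cons(a, m(c, m(cons(cons(c, a), cons(a, a)), cons(cons(c, a), cons(a, a)), c), a)), a))):
1. m(a, cons(cons(c, a), cons(m(a, cons(cons(c, a), cons(a, a)), cons(cons(a, c), cons(c, c))), a)), m(a, cons(cons(c, a), cons(a, a)), cons(cons(a, m(c, m(cons(cons(c, a), cons(a, a)), cons(cons(c, a), cons(a, a)), c), a)), a)))  →  m(a, cons(cons(c, a), cons(a, a)), m(a, cons(cons(c, a), cons(a, a)), cons(cons(a, m(c, m(cons(cons(c, a), cons(a, a)), cons(cons(c, a), cons(a, a)), c), a)), a)))   [R4 at 2.2.1]
2. m(a, cons(cons(c, a), cons(a, a)), m(a, cons(cons(c, a), cons(a, a)), cons(cons(a, m(c, m(cons(cons(c, a), cons(a, a)), cons(cons(c, a), cons(a, a)), c), a)), a)))  →  a   [R4 at ε]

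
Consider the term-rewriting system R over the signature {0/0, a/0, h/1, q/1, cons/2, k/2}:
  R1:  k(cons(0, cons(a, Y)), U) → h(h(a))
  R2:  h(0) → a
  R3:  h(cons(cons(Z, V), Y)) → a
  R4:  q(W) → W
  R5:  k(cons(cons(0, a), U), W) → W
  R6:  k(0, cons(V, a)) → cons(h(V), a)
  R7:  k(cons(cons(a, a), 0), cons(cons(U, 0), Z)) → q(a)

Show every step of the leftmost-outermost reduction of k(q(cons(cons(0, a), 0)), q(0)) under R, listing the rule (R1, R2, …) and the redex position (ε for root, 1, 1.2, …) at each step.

0

1. k(q(cons(cons(0, a), 0)), q(0))  →  k(cons(cons(0, a), 0), q(0))   [R4 at 1]
2. k(cons(cons(0, a), 0), q(0))  →  q(0)   [R5 at ε]
3. q(0)  →  0   [R4 at ε]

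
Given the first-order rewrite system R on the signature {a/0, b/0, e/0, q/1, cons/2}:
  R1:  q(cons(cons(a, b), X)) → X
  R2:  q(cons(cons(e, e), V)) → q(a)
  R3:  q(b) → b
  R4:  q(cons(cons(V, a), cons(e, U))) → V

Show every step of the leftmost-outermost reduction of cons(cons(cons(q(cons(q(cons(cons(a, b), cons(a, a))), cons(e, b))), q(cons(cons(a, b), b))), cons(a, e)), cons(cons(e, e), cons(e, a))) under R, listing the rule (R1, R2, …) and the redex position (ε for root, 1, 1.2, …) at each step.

1. cons(cons(cons(q(cons(q(cons(cons(a, b), cons(a, a))), cons(e, b))), q(cons(cons(a, b), b))), cons(a, e)), cons(cons(e, e), cons(e, a)))  →  cons(cons(cons(q(cons(cons(a, a), cons(e, b))), q(cons(cons(a, b), b))), cons(a, e)), cons(cons(e, e), cons(e, a)))   [R1 at 1.1.1.1.1]
2. cons(cons(cons(q(cons(cons(a, a), cons(e, b))), q(cons(cons(a, b), b))), cons(a, e)), cons(cons(e, e), cons(e, a)))  →  cons(cons(cons(a, q(cons(cons(a, b), b))), cons(a, e)), cons(cons(e, e), cons(e, a)))   [R4 at 1.1.1]
3. cons(cons(cons(a, q(cons(cons(a, b), b))), cons(a, e)), cons(cons(e, e), cons(e, a)))  →  cons(cons(cons(a, b), cons(a, e)), cons(cons(e, e), cons(e, a)))   [R1 at 1.1.2]

cons(cons(cons(a, b), cons(a, e)), cons(cons(e, e), cons(e, a)))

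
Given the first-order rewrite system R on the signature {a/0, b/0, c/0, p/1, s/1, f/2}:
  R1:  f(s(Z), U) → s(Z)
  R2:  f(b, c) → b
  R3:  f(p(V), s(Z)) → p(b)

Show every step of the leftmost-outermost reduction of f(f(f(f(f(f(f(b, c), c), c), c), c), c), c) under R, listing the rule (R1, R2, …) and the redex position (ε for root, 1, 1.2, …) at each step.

b

1. f(f(f(f(f(f(f(b, c), c), c), c), c), c), c)  →  f(f(f(f(f(f(b, c), c), c), c), c), c)   [R2 at 1.1.1.1.1.1]
2. f(f(f(f(f(f(b, c), c), c), c), c), c)  →  f(f(f(f(f(b, c), c), c), c), c)   [R2 at 1.1.1.1.1]
3. f(f(f(f(f(b, c), c), c), c), c)  →  f(f(f(f(b, c), c), c), c)   [R2 at 1.1.1.1]
4. f(f(f(f(b, c), c), c), c)  →  f(f(f(b, c), c), c)   [R2 at 1.1.1]
5. f(f(f(b, c), c), c)  →  f(f(b, c), c)   [R2 at 1.1]
6. f(f(b, c), c)  →  f(b, c)   [R2 at 1]
7. f(b, c)  →  b   [R2 at ε]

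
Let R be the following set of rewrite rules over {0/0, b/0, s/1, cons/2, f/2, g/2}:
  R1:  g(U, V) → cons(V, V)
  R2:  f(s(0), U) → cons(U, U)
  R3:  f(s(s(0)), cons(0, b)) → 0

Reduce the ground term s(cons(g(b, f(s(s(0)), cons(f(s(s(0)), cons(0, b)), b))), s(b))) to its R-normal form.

1. s(cons(g(b, f(s(s(0)), cons(f(s(s(0)), cons(0, b)), b))), s(b)))  →  s(cons(cons(f(s(s(0)), cons(f(s(s(0)), cons(0, b)), b)), f(s(s(0)), cons(f(s(s(0)), cons(0, b)), b))), s(b)))   [R1 at 1.1]
2. s(cons(cons(f(s(s(0)), cons(f(s(s(0)), cons(0, b)), b)), f(s(s(0)), cons(f(s(s(0)), cons(0, b)), b))), s(b)))  →  s(cons(cons(f(s(s(0)), cons(0, b)), f(s(s(0)), cons(f(s(s(0)), cons(0, b)), b))), s(b)))   [R3 at 1.1.1.2.1]
3. s(cons(cons(f(s(s(0)), cons(0, b)), f(s(s(0)), cons(f(s(s(0)), cons(0, b)), b))), s(b)))  →  s(cons(cons(0, f(s(s(0)), cons(f(s(s(0)), cons(0, b)), b))), s(b)))   [R3 at 1.1.1]
4. s(cons(cons(0, f(s(s(0)), cons(f(s(s(0)), cons(0, b)), b))), s(b)))  →  s(cons(cons(0, f(s(s(0)), cons(0, b))), s(b)))   [R3 at 1.1.2.2.1]
5. s(cons(cons(0, f(s(s(0)), cons(0, b))), s(b)))  →  s(cons(cons(0, 0), s(b)))   [R3 at 1.1.2]

s(cons(cons(0, 0), s(b)))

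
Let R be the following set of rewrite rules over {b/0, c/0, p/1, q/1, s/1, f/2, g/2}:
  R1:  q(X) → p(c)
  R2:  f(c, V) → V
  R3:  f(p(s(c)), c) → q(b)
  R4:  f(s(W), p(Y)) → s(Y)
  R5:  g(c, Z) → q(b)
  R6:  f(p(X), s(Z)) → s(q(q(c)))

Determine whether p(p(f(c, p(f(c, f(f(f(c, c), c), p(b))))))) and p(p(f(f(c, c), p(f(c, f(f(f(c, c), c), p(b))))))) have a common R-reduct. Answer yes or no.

yes — NF(t₁) = p(p(p(p(b)))), NF(t₂) = p(p(p(p(b))))

Reduce t₁ = p(p(f(c, p(f(c, f(f(f(c, c), c), p(b))))))):
1. p(p(f(c, p(f(c, f(f(f(c, c), c), p(b)))))))  →  p(p(p(f(c, f(f(f(c, c), c), p(b))))))   [R2 at 1.1]
2. p(p(p(f(c, f(f(f(c, c), c), p(b))))))  →  p(p(p(f(f(f(c, c), c), p(b)))))   [R2 at 1.1.1]
3. p(p(p(f(f(f(c, c), c), p(b)))))  →  p(p(p(f(f(c, c), p(b)))))   [R2 at 1.1.1.1.1]
4. p(p(p(f(f(c, c), p(b)))))  →  p(p(p(f(c, p(b)))))   [R2 at 1.1.1.1]
5. p(p(p(f(c, p(b)))))  →  p(p(p(p(b))))   [R2 at 1.1.1]

Reduce t₂ = p(p(f(f(c, c), p(f(c, f(f(f(c, c), c), p(b))))))):
1. p(p(f(f(c, c), p(f(c, f(f(f(c, c), c), p(b)))))))  →  p(p(f(c, p(f(c, f(f(f(c, c), c), p(b)))))))   [R2 at 1.1.1]
2. p(p(f(c, p(f(c, f(f(f(c, c), c), p(b)))))))  →  p(p(p(f(c, f(f(f(c, c), c), p(b))))))   [R2 at 1.1]
3. p(p(p(f(c, f(f(f(c, c), c), p(b))))))  →  p(p(p(f(f(f(c, c), c), p(b)))))   [R2 at 1.1.1]
4. p(p(p(f(f(f(c, c), c), p(b)))))  →  p(p(p(f(f(c, c), p(b)))))   [R2 at 1.1.1.1.1]
5. p(p(p(f(f(c, c), p(b)))))  →  p(p(p(f(c, p(b)))))   [R2 at 1.1.1.1]
6. p(p(p(f(c, p(b)))))  →  p(p(p(p(b))))   [R2 at 1.1.1]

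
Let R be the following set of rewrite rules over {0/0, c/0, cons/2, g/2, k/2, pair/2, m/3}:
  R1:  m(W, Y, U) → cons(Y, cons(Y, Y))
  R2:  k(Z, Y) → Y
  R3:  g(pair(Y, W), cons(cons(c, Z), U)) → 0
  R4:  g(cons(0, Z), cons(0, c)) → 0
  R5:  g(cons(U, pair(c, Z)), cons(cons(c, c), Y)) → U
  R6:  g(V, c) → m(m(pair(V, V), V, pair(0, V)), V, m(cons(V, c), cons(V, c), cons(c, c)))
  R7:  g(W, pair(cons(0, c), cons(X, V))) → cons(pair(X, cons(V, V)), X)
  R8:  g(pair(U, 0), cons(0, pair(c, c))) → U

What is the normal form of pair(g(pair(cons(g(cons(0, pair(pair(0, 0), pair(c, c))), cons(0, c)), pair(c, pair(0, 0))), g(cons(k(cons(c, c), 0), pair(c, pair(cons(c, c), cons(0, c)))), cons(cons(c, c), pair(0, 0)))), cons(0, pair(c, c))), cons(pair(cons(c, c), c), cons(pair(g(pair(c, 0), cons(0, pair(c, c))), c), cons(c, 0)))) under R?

pair(cons(0, pair(c, pair(0, 0))), cons(pair(cons(c, c), c), cons(pair(c, c), cons(c, 0))))

1. pair(g(pair(cons(g(cons(0, pair(pair(0, 0), pair(c, c))), cons(0, c)), pair(c, pair(0, 0))), g(cons(k(cons(c, c), 0), pair(c, pair(cons(c, c), cons(0, c)))), cons(cons(c, c), pair(0, 0)))), cons(0, pair(c, c))), cons(pair(cons(c, c), c), cons(pair(g(pair(c, 0), cons(0, pair(c, c))), c), cons(c, 0))))  →  pair(g(pair(cons(0, pair(c, pair(0, 0))), g(cons(k(cons(c, c), 0), pair(c, pair(cons(c, c), cons(0, c)))), cons(cons(c, c), pair(0, 0)))), cons(0, pair(c, c))), cons(pair(cons(c, c), c), cons(pair(g(pair(c, 0), cons(0, pair(c, c))), c), cons(c, 0))))   [R4 at 1.1.1.1]
2. pair(g(pair(cons(0, pair(c, pair(0, 0))), g(cons(k(cons(c, c), 0), pair(c, pair(cons(c, c), cons(0, c)))), cons(cons(c, c), pair(0, 0)))), cons(0, pair(c, c))), cons(pair(cons(c, c), c), cons(pair(g(pair(c, 0), cons(0, pair(c, c))), c), cons(c, 0))))  →  pair(g(pair(cons(0, pair(c, pair(0, 0))), k(cons(c, c), 0)), cons(0, pair(c, c))), cons(pair(cons(c, c), c), cons(pair(g(pair(c, 0), cons(0, pair(c, c))), c), cons(c, 0))))   [R5 at 1.1.2]
3. pair(g(pair(cons(0, pair(c, pair(0, 0))), k(cons(c, c), 0)), cons(0, pair(c, c))), cons(pair(cons(c, c), c), cons(pair(g(pair(c, 0), cons(0, pair(c, c))), c), cons(c, 0))))  →  pair(g(pair(cons(0, pair(c, pair(0, 0))), 0), cons(0, pair(c, c))), cons(pair(cons(c, c), c), cons(pair(g(pair(c, 0), cons(0, pair(c, c))), c), cons(c, 0))))   [R2 at 1.1.2]
4. pair(g(pair(cons(0, pair(c, pair(0, 0))), 0), cons(0, pair(c, c))), cons(pair(cons(c, c), c), cons(pair(g(pair(c, 0), cons(0, pair(c, c))), c), cons(c, 0))))  →  pair(cons(0, pair(c, pair(0, 0))), cons(pair(cons(c, c), c), cons(pair(g(pair(c, 0), cons(0, pair(c, c))), c), cons(c, 0))))   [R8 at 1]
5. pair(cons(0, pair(c, pair(0, 0))), cons(pair(cons(c, c), c), cons(pair(g(pair(c, 0), cons(0, pair(c, c))), c), cons(c, 0))))  →  pair(cons(0, pair(c, pair(0, 0))), cons(pair(cons(c, c), c), cons(pair(c, c), cons(c, 0))))   [R8 at 2.2.1.1]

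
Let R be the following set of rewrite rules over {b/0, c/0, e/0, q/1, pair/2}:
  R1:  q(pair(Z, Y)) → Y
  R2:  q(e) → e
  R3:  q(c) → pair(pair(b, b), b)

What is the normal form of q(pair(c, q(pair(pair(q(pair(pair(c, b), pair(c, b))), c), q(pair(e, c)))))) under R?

c

1. q(pair(c, q(pair(pair(q(pair(pair(c, b), pair(c, b))), c), q(pair(e, c))))))  →  q(pair(pair(q(pair(pair(c, b), pair(c, b))), c), q(pair(e, c))))   [R1 at ε]
2. q(pair(pair(q(pair(pair(c, b), pair(c, b))), c), q(pair(e, c))))  →  q(pair(e, c))   [R1 at ε]
3. q(pair(e, c))  →  c   [R1 at ε]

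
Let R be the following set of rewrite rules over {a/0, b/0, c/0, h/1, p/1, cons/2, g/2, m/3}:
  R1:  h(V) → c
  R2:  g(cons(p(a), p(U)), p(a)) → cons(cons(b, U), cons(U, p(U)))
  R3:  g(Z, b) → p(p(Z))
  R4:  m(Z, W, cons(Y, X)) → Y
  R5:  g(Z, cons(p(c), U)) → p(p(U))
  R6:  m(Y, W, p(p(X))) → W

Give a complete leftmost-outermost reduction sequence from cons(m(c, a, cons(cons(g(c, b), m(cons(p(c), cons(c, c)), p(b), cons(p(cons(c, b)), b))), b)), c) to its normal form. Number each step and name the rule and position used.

1. cons(m(c, a, cons(cons(g(c, b), m(cons(p(c), cons(c, c)), p(b), cons(p(cons(c, b)), b))), b)), c)  →  cons(cons(g(c, b), m(cons(p(c), cons(c, c)), p(b), cons(p(cons(c, b)), b))), c)   [R4 at 1]
2. cons(cons(g(c, b), m(cons(p(c), cons(c, c)), p(b), cons(p(cons(c, b)), b))), c)  →  cons(cons(p(p(c)), m(cons(p(c), cons(c, c)), p(b), cons(p(cons(c, b)), b))), c)   [R3 at 1.1]
3. cons(cons(p(p(c)), m(cons(p(c), cons(c, c)), p(b), cons(p(cons(c, b)), b))), c)  →  cons(cons(p(p(c)), p(cons(c, b))), c)   [R4 at 1.2]

cons(cons(p(p(c)), p(cons(c, b))), c)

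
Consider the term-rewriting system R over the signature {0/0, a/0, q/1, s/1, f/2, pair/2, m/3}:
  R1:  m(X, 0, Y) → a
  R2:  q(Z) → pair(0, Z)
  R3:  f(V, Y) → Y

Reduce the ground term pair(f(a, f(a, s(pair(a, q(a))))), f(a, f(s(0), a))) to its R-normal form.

1. pair(f(a, f(a, s(pair(a, q(a))))), f(a, f(s(0), a)))  →  pair(f(a, s(pair(a, q(a)))), f(a, f(s(0), a)))   [R3 at 1]
2. pair(f(a, s(pair(a, q(a)))), f(a, f(s(0), a)))  →  pair(s(pair(a, q(a))), f(a, f(s(0), a)))   [R3 at 1]
3. pair(s(pair(a, q(a))), f(a, f(s(0), a)))  →  pair(s(pair(a, pair(0, a))), f(a, f(s(0), a)))   [R2 at 1.1.2]
4. pair(s(pair(a, pair(0, a))), f(a, f(s(0), a)))  →  pair(s(pair(a, pair(0, a))), f(s(0), a))   [R3 at 2]
5. pair(s(pair(a, pair(0, a))), f(s(0), a))  →  pair(s(pair(a, pair(0, a))), a)   [R3 at 2]

pair(s(pair(a, pair(0, a))), a)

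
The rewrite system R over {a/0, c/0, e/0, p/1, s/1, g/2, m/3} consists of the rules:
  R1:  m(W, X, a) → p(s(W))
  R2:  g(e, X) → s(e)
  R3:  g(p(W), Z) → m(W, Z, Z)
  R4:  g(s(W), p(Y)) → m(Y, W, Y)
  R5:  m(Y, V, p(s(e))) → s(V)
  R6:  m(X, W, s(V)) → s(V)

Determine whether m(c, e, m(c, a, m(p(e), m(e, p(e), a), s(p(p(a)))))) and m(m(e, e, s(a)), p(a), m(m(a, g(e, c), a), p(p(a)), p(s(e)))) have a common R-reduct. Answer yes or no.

yes — NF(t₁) = s(p(p(a))), NF(t₂) = s(p(p(a)))

Reduce t₁ = m(c, e, m(c, a, m(p(e), m(e, p(e), a), s(p(p(a)))))):
1. m(c, e, m(c, a, m(p(e), m(e, p(e), a), s(p(p(a))))))  →  m(c, e, m(c, a, s(p(p(a)))))   [R6 at 3.3]
2. m(c, e, m(c, a, s(p(p(a)))))  →  m(c, e, s(p(p(a))))   [R6 at 3]
3. m(c, e, s(p(p(a))))  →  s(p(p(a)))   [R6 at ε]

Reduce t₂ = m(m(e, e, s(a)), p(a), m(m(a, g(e, c), a), p(p(a)), p(s(e)))):
1. m(m(e, e, s(a)), p(a), m(m(a, g(e, c), a), p(p(a)), p(s(e))))  →  m(s(a), p(a), m(m(a, g(e, c), a), p(p(a)), p(s(e))))   [R6 at 1]
2. m(s(a), p(a), m(m(a, g(e, c), a), p(p(a)), p(s(e))))  →  m(s(a), p(a), s(p(p(a))))   [R5 at 3]
3. m(s(a), p(a), s(p(p(a))))  →  s(p(p(a)))   [R6 at ε]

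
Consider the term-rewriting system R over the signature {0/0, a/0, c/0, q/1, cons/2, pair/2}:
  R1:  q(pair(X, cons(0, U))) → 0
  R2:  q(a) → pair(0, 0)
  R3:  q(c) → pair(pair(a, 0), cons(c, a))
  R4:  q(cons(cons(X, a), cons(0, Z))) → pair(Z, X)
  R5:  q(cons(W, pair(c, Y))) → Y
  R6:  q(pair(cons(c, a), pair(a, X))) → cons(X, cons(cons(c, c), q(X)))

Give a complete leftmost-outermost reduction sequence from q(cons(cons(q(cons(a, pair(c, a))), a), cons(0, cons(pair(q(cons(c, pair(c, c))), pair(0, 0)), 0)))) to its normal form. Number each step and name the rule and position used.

pair(cons(pair(c, pair(0, 0)), 0), a)

1. q(cons(cons(q(cons(a, pair(c, a))), a), cons(0, cons(pair(q(cons(c, pair(c, c))), pair(0, 0)), 0))))  →  pair(cons(pair(q(cons(c, pair(c, c))), pair(0, 0)), 0), q(cons(a, pair(c, a))))   [R4 at ε]
2. pair(cons(pair(q(cons(c, pair(c, c))), pair(0, 0)), 0), q(cons(a, pair(c, a))))  →  pair(cons(pair(c, pair(0, 0)), 0), q(cons(a, pair(c, a))))   [R5 at 1.1.1]
3. pair(cons(pair(c, pair(0, 0)), 0), q(cons(a, pair(c, a))))  →  pair(cons(pair(c, pair(0, 0)), 0), a)   [R5 at 2]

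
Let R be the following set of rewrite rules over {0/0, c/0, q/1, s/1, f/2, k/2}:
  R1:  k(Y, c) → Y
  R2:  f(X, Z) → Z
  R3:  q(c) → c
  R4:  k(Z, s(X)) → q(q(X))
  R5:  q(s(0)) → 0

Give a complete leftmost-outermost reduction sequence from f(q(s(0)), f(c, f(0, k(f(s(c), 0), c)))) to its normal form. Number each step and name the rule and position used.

1. f(q(s(0)), f(c, f(0, k(f(s(c), 0), c))))  →  f(c, f(0, k(f(s(c), 0), c)))   [R2 at ε]
2. f(c, f(0, k(f(s(c), 0), c)))  →  f(0, k(f(s(c), 0), c))   [R2 at ε]
3. f(0, k(f(s(c), 0), c))  →  k(f(s(c), 0), c)   [R2 at ε]
4. k(f(s(c), 0), c)  →  f(s(c), 0)   [R1 at ε]
5. f(s(c), 0)  →  0   [R2 at ε]

0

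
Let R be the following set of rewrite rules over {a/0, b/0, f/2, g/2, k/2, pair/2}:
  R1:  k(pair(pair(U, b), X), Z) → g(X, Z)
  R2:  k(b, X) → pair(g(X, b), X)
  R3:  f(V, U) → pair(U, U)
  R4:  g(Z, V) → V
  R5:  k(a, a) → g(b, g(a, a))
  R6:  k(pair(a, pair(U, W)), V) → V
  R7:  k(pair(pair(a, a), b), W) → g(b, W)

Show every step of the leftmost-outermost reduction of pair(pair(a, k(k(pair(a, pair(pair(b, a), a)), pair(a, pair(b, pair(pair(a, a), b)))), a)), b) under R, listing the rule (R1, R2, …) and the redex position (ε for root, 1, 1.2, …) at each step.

1. pair(pair(a, k(k(pair(a, pair(pair(b, a), a)), pair(a, pair(b, pair(pair(a, a), b)))), a)), b)  →  pair(pair(a, k(pair(a, pair(b, pair(pair(a, a), b))), a)), b)   [R6 at 1.2.1]
2. pair(pair(a, k(pair(a, pair(b, pair(pair(a, a), b))), a)), b)  →  pair(pair(a, a), b)   [R6 at 1.2]

pair(pair(a, a), b)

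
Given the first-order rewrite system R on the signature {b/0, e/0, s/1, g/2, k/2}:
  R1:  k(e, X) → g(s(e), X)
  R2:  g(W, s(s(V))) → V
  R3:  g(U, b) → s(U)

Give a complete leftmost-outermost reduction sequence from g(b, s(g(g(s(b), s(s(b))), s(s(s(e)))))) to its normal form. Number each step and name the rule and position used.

e

1. g(b, s(g(g(s(b), s(s(b))), s(s(s(e))))))  →  g(b, s(s(e)))   [R2 at 2.1]
2. g(b, s(s(e)))  →  e   [R2 at ε]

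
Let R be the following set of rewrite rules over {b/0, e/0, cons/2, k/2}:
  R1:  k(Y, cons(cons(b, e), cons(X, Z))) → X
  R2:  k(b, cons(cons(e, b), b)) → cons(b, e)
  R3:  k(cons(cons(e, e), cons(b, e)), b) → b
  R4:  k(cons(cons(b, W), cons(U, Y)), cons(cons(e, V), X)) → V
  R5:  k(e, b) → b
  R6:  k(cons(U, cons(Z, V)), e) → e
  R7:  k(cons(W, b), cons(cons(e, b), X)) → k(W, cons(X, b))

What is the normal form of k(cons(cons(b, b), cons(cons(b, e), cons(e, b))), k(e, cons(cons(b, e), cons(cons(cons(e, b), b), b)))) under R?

1. k(cons(cons(b, b), cons(cons(b, e), cons(e, b))), k(e, cons(cons(b, e), cons(cons(cons(e, b), b), b))))  →  k(cons(cons(b, b), cons(cons(b, e), cons(e, b))), cons(cons(e, b), b))   [R1 at 2]
2. k(cons(cons(b, b), cons(cons(b, e), cons(e, b))), cons(cons(e, b), b))  →  b   [R4 at ε]

b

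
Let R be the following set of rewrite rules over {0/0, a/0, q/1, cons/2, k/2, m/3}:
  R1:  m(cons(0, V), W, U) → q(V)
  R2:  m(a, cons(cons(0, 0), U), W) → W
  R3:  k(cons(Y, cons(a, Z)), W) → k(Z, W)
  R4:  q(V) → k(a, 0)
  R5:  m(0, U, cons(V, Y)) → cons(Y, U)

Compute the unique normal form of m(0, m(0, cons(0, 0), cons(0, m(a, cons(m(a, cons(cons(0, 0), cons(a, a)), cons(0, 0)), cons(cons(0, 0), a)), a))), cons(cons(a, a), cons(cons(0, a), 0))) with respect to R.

cons(cons(cons(0, a), 0), cons(a, cons(0, 0)))

1. m(0, m(0, cons(0, 0), cons(0, m(a, cons(m(a, cons(cons(0, 0), cons(a, a)), cons(0, 0)), cons(cons(0, 0), a)), a))), cons(cons(a, a), cons(cons(0, a), 0)))  →  cons(cons(cons(0, a), 0), m(0, cons(0, 0), cons(0, m(a, cons(m(a, cons(cons(0, 0), cons(a, a)), cons(0, 0)), cons(cons(0, 0), a)), a))))   [R5 at ε]
2. cons(cons(cons(0, a), 0), m(0, cons(0, 0), cons(0, m(a, cons(m(a, cons(cons(0, 0), cons(a, a)), cons(0, 0)), cons(cons(0, 0), a)), a))))  →  cons(cons(cons(0, a), 0), cons(m(a, cons(m(a, cons(cons(0, 0), cons(a, a)), cons(0, 0)), cons(cons(0, 0), a)), a), cons(0, 0)))   [R5 at 2]
3. cons(cons(cons(0, a), 0), cons(m(a, cons(m(a, cons(cons(0, 0), cons(a, a)), cons(0, 0)), cons(cons(0, 0), a)), a), cons(0, 0)))  →  cons(cons(cons(0, a), 0), cons(m(a, cons(cons(0, 0), cons(cons(0, 0), a)), a), cons(0, 0)))   [R2 at 2.1.2.1]
4. cons(cons(cons(0, a), 0), cons(m(a, cons(cons(0, 0), cons(cons(0, 0), a)), a), cons(0, 0)))  →  cons(cons(cons(0, a), 0), cons(a, cons(0, 0)))   [R2 at 2.1]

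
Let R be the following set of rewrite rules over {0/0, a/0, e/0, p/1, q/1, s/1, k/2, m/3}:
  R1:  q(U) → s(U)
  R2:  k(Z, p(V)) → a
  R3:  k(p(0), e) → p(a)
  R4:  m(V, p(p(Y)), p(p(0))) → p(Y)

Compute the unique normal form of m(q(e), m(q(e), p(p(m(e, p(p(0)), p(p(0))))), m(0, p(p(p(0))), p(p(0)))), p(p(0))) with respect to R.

1. m(q(e), m(q(e), p(p(m(e, p(p(0)), p(p(0))))), m(0, p(p(p(0))), p(p(0)))), p(p(0)))  →  m(s(e), m(q(e), p(p(m(e, p(p(0)), p(p(0))))), m(0, p(p(p(0))), p(p(0)))), p(p(0)))   [R1 at 1]
2. m(s(e), m(q(e), p(p(m(e, p(p(0)), p(p(0))))), m(0, p(p(p(0))), p(p(0)))), p(p(0)))  →  m(s(e), m(s(e), p(p(m(e, p(p(0)), p(p(0))))), m(0, p(p(p(0))), p(p(0)))), p(p(0)))   [R1 at 2.1]
3. m(s(e), m(s(e), p(p(m(e, p(p(0)), p(p(0))))), m(0, p(p(p(0))), p(p(0)))), p(p(0)))  →  m(s(e), m(s(e), p(p(p(0))), m(0, p(p(p(0))), p(p(0)))), p(p(0)))   [R4 at 2.2.1.1]
4. m(s(e), m(s(e), p(p(p(0))), m(0, p(p(p(0))), p(p(0)))), p(p(0)))  →  m(s(e), m(s(e), p(p(p(0))), p(p(0))), p(p(0)))   [R4 at 2.3]
5. m(s(e), m(s(e), p(p(p(0))), p(p(0))), p(p(0)))  →  m(s(e), p(p(0)), p(p(0)))   [R4 at 2]
6. m(s(e), p(p(0)), p(p(0)))  →  p(0)   [R4 at ε]

p(0)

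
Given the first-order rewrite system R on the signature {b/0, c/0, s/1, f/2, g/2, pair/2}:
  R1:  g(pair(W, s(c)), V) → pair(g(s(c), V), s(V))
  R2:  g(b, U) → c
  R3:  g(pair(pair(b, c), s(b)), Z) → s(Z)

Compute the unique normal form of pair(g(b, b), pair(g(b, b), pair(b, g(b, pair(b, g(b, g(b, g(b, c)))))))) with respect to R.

pair(c, pair(c, pair(b, c)))

1. pair(g(b, b), pair(g(b, b), pair(b, g(b, pair(b, g(b, g(b, g(b, c))))))))  →  pair(c, pair(g(b, b), pair(b, g(b, pair(b, g(b, g(b, g(b, c))))))))   [R2 at 1]
2. pair(c, pair(g(b, b), pair(b, g(b, pair(b, g(b, g(b, g(b, c))))))))  →  pair(c, pair(c, pair(b, g(b, pair(b, g(b, g(b, g(b, c))))))))   [R2 at 2.1]
3. pair(c, pair(c, pair(b, g(b, pair(b, g(b, g(b, g(b, c))))))))  →  pair(c, pair(c, pair(b, c)))   [R2 at 2.2.2]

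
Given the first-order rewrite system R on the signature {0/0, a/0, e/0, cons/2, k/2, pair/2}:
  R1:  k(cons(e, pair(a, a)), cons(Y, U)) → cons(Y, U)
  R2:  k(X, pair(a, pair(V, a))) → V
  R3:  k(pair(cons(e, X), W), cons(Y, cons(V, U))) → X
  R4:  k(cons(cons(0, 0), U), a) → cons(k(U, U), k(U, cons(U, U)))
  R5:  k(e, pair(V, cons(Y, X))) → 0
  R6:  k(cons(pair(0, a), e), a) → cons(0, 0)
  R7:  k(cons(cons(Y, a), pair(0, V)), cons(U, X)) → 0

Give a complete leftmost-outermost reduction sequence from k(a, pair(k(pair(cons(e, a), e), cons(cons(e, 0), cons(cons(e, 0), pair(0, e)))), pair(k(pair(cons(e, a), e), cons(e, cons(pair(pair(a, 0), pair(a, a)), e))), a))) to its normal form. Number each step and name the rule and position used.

a

1. k(a, pair(k(pair(cons(e, a), e), cons(cons(e, 0), cons(cons(e, 0), pair(0, e)))), pair(k(pair(cons(e, a), e), cons(e, cons(pair(pair(a, 0), pair(a, a)), e))), a)))  →  k(a, pair(a, pair(k(pair(cons(e, a), e), cons(e, cons(pair(pair(a, 0), pair(a, a)), e))), a)))   [R3 at 2.1]
2. k(a, pair(a, pair(k(pair(cons(e, a), e), cons(e, cons(pair(pair(a, 0), pair(a, a)), e))), a)))  →  k(pair(cons(e, a), e), cons(e, cons(pair(pair(a, 0), pair(a, a)), e)))   [R2 at ε]
3. k(pair(cons(e, a), e), cons(e, cons(pair(pair(a, 0), pair(a, a)), e)))  →  a   [R3 at ε]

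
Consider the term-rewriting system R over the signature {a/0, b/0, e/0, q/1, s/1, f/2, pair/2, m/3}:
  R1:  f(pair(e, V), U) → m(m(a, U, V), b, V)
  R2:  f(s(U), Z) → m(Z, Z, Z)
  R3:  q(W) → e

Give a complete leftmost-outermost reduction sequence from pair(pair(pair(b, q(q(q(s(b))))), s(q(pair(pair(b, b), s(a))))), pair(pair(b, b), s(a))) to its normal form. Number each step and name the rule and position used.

1. pair(pair(pair(b, q(q(q(s(b))))), s(q(pair(pair(b, b), s(a))))), pair(pair(b, b), s(a)))  →  pair(pair(pair(b, e), s(q(pair(pair(b, b), s(a))))), pair(pair(b, b), s(a)))   [R3 at 1.1.2]
2. pair(pair(pair(b, e), s(q(pair(pair(b, b), s(a))))), pair(pair(b, b), s(a)))  →  pair(pair(pair(b, e), s(e)), pair(pair(b, b), s(a)))   [R3 at 1.2.1]

pair(pair(pair(b, e), s(e)), pair(pair(b, b), s(a)))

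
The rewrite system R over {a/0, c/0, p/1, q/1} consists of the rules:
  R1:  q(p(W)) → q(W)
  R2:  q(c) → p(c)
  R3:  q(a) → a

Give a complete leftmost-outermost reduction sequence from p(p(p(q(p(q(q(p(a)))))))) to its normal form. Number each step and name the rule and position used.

1. p(p(p(q(p(q(q(p(a))))))))  →  p(p(p(q(q(q(p(a)))))))   [R1 at 1.1.1]
2. p(p(p(q(q(q(p(a)))))))  →  p(p(p(q(q(q(a))))))   [R1 at 1.1.1.1.1]
3. p(p(p(q(q(q(a))))))  →  p(p(p(q(q(a)))))   [R3 at 1.1.1.1.1]
4. p(p(p(q(q(a)))))  →  p(p(p(q(a))))   [R3 at 1.1.1.1]
5. p(p(p(q(a))))  →  p(p(p(a)))   [R3 at 1.1.1]

p(p(p(a)))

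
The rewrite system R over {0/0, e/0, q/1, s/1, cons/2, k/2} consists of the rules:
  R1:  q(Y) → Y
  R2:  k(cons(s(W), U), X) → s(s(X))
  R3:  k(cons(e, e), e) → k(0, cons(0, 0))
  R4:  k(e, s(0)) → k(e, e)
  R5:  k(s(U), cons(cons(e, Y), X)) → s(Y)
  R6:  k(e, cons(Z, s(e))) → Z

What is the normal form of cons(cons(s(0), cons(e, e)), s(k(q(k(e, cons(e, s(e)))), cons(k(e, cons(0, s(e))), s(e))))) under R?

1. cons(cons(s(0), cons(e, e)), s(k(q(k(e, cons(e, s(e)))), cons(k(e, cons(0, s(e))), s(e)))))  →  cons(cons(s(0), cons(e, e)), s(k(k(e, cons(e, s(e))), cons(k(e, cons(0, s(e))), s(e)))))   [R1 at 2.1.1]
2. cons(cons(s(0), cons(e, e)), s(k(k(e, cons(e, s(e))), cons(k(e, cons(0, s(e))), s(e)))))  →  cons(cons(s(0), cons(e, e)), s(k(e, cons(k(e, cons(0, s(e))), s(e)))))   [R6 at 2.1.1]
3. cons(cons(s(0), cons(e, e)), s(k(e, cons(k(e, cons(0, s(e))), s(e)))))  →  cons(cons(s(0), cons(e, e)), s(k(e, cons(0, s(e)))))   [R6 at 2.1]
4. cons(cons(s(0), cons(e, e)), s(k(e, cons(0, s(e)))))  →  cons(cons(s(0), cons(e, e)), s(0))   [R6 at 2.1]

cons(cons(s(0), cons(e, e)), s(0))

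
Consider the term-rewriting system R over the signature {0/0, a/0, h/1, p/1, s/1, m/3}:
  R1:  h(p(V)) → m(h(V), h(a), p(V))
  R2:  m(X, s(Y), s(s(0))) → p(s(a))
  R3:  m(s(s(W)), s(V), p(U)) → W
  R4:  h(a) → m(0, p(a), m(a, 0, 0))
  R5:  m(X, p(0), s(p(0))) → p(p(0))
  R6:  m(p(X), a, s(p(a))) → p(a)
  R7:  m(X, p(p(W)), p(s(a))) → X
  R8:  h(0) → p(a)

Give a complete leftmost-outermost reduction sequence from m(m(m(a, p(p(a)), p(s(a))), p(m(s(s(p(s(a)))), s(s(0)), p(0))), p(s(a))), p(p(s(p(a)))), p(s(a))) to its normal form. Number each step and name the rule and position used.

1. m(m(m(a, p(p(a)), p(s(a))), p(m(s(s(p(s(a)))), s(s(0)), p(0))), p(s(a))), p(p(s(p(a)))), p(s(a)))  →  m(m(a, p(p(a)), p(s(a))), p(m(s(s(p(s(a)))), s(s(0)), p(0))), p(s(a)))   [R7 at ε]
2. m(m(a, p(p(a)), p(s(a))), p(m(s(s(p(s(a)))), s(s(0)), p(0))), p(s(a)))  →  m(a, p(m(s(s(p(s(a)))), s(s(0)), p(0))), p(s(a)))   [R7 at 1]
3. m(a, p(m(s(s(p(s(a)))), s(s(0)), p(0))), p(s(a)))  →  m(a, p(p(s(a))), p(s(a)))   [R3 at 2.1]
4. m(a, p(p(s(a))), p(s(a)))  →  a   [R7 at ε]

a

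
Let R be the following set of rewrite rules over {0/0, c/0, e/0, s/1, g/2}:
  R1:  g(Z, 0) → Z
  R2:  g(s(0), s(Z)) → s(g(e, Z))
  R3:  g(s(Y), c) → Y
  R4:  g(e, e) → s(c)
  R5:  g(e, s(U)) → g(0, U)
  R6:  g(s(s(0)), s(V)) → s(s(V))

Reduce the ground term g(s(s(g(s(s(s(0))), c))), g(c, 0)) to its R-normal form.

1. g(s(s(g(s(s(s(0))), c))), g(c, 0))  →  g(s(s(s(s(0)))), g(c, 0))   [R3 at 1.1.1]
2. g(s(s(s(s(0)))), g(c, 0))  →  g(s(s(s(s(0)))), c)   [R1 at 2]
3. g(s(s(s(s(0)))), c)  →  s(s(s(0)))   [R3 at ε]

s(s(s(0)))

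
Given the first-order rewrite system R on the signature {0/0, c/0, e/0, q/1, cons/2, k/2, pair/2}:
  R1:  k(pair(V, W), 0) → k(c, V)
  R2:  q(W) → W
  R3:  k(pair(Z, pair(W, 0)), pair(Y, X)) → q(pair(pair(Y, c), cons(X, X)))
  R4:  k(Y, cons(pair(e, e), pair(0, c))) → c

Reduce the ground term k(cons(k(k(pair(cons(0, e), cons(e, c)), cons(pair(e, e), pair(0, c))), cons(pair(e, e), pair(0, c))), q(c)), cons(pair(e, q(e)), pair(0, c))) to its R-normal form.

c

1. k(cons(k(k(pair(cons(0, e), cons(e, c)), cons(pair(e, e), pair(0, c))), cons(pair(e, e), pair(0, c))), q(c)), cons(pair(e, q(e)), pair(0, c)))  →  k(cons(c, q(c)), cons(pair(e, q(e)), pair(0, c)))   [R4 at 1.1]
2. k(cons(c, q(c)), cons(pair(e, q(e)), pair(0, c)))  →  k(cons(c, c), cons(pair(e, q(e)), pair(0, c)))   [R2 at 1.2]
3. k(cons(c, c), cons(pair(e, q(e)), pair(0, c)))  →  k(cons(c, c), cons(pair(e, e), pair(0, c)))   [R2 at 2.1.2]
4. k(cons(c, c), cons(pair(e, e), pair(0, c)))  →  c   [R4 at ε]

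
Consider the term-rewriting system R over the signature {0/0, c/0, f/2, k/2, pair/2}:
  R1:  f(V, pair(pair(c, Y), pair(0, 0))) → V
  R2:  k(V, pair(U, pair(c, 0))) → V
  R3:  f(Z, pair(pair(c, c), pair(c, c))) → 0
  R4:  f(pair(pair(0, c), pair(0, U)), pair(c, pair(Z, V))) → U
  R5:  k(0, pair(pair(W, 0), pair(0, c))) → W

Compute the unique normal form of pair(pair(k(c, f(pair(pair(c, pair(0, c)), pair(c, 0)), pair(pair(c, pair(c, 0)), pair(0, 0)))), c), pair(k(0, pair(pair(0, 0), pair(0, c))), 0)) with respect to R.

pair(pair(c, c), pair(0, 0))

1. pair(pair(k(c, f(pair(pair(c, pair(0, c)), pair(c, 0)), pair(pair(c, pair(c, 0)), pair(0, 0)))), c), pair(k(0, pair(pair(0, 0), pair(0, c))), 0))  →  pair(pair(k(c, pair(pair(c, pair(0, c)), pair(c, 0))), c), pair(k(0, pair(pair(0, 0), pair(0, c))), 0))   [R1 at 1.1.2]
2. pair(pair(k(c, pair(pair(c, pair(0, c)), pair(c, 0))), c), pair(k(0, pair(pair(0, 0), pair(0, c))), 0))  →  pair(pair(c, c), pair(k(0, pair(pair(0, 0), pair(0, c))), 0))   [R2 at 1.1]
3. pair(pair(c, c), pair(k(0, pair(pair(0, 0), pair(0, c))), 0))  →  pair(pair(c, c), pair(0, 0))   [R5 at 2.1]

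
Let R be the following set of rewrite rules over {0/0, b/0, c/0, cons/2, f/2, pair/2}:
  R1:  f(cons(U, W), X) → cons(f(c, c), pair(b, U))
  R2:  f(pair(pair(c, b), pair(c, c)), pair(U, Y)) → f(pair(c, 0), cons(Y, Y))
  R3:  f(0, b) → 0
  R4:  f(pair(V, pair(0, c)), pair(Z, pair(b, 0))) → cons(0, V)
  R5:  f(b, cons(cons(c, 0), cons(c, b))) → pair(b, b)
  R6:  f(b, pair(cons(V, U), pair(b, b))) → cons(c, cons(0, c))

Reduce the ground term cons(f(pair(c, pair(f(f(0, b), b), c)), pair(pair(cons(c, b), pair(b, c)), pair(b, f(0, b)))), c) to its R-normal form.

cons(cons(0, c), c)

1. cons(f(pair(c, pair(f(f(0, b), b), c)), pair(pair(cons(c, b), pair(b, c)), pair(b, f(0, b)))), c)  →  cons(f(pair(c, pair(f(0, b), c)), pair(pair(cons(c, b), pair(b, c)), pair(b, f(0, b)))), c)   [R3 at 1.1.2.1.1]
2. cons(f(pair(c, pair(f(0, b), c)), pair(pair(cons(c, b), pair(b, c)), pair(b, f(0, b)))), c)  →  cons(f(pair(c, pair(0, c)), pair(pair(cons(c, b), pair(b, c)), pair(b, f(0, b)))), c)   [R3 at 1.1.2.1]
3. cons(f(pair(c, pair(0, c)), pair(pair(cons(c, b), pair(b, c)), pair(b, f(0, b)))), c)  →  cons(f(pair(c, pair(0, c)), pair(pair(cons(c, b), pair(b, c)), pair(b, 0))), c)   [R3 at 1.2.2.2]
4. cons(f(pair(c, pair(0, c)), pair(pair(cons(c, b), pair(b, c)), pair(b, 0))), c)  →  cons(cons(0, c), c)   [R4 at 1]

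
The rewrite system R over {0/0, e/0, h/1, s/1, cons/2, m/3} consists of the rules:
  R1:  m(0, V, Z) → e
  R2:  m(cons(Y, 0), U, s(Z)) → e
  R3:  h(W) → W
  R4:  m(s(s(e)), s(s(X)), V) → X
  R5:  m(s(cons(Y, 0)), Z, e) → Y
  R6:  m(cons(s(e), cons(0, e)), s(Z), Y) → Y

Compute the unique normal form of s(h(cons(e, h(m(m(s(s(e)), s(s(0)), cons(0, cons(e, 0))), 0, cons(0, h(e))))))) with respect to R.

1. s(h(cons(e, h(m(m(s(s(e)), s(s(0)), cons(0, cons(e, 0))), 0, cons(0, h(e)))))))  →  s(cons(e, h(m(m(s(s(e)), s(s(0)), cons(0, cons(e, 0))), 0, cons(0, h(e))))))   [R3 at 1]
2. s(cons(e, h(m(m(s(s(e)), s(s(0)), cons(0, cons(e, 0))), 0, cons(0, h(e))))))  →  s(cons(e, m(m(s(s(e)), s(s(0)), cons(0, cons(e, 0))), 0, cons(0, h(e)))))   [R3 at 1.2]
3. s(cons(e, m(m(s(s(e)), s(s(0)), cons(0, cons(e, 0))), 0, cons(0, h(e)))))  →  s(cons(e, m(0, 0, cons(0, h(e)))))   [R4 at 1.2.1]
4. s(cons(e, m(0, 0, cons(0, h(e)))))  →  s(cons(e, e))   [R1 at 1.2]

s(cons(e, e))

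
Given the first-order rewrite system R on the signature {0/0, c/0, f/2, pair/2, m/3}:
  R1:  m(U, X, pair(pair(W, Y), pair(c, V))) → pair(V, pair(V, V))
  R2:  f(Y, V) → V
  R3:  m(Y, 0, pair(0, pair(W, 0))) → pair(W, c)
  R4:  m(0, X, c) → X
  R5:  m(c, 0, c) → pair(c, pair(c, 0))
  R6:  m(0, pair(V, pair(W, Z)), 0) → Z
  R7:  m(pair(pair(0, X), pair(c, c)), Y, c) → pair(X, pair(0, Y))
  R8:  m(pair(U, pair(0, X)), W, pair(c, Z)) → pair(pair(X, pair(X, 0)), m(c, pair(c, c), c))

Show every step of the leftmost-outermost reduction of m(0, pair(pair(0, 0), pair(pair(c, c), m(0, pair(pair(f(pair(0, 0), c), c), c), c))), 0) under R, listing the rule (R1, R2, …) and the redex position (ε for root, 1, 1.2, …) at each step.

pair(pair(c, c), c)

1. m(0, pair(pair(0, 0), pair(pair(c, c), m(0, pair(pair(f(pair(0, 0), c), c), c), c))), 0)  →  m(0, pair(pair(f(pair(0, 0), c), c), c), c)   [R6 at ε]
2. m(0, pair(pair(f(pair(0, 0), c), c), c), c)  →  pair(pair(f(pair(0, 0), c), c), c)   [R4 at ε]
3. pair(pair(f(pair(0, 0), c), c), c)  →  pair(pair(c, c), c)   [R2 at 1.1]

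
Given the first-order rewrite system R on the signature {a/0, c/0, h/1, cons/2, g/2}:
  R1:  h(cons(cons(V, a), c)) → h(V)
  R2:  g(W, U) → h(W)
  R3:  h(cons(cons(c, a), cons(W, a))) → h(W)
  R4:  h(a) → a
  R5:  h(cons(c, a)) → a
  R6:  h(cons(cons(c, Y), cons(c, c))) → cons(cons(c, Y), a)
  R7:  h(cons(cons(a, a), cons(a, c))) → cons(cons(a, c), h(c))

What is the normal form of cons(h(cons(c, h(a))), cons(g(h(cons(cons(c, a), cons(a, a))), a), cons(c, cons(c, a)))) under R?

cons(a, cons(a, cons(c, cons(c, a))))

1. cons(h(cons(c, h(a))), cons(g(h(cons(cons(c, a), cons(a, a))), a), cons(c, cons(c, a))))  →  cons(h(cons(c, a)), cons(g(h(cons(cons(c, a), cons(a, a))), a), cons(c, cons(c, a))))   [R4 at 1.1.2]
2. cons(h(cons(c, a)), cons(g(h(cons(cons(c, a), cons(a, a))), a), cons(c, cons(c, a))))  →  cons(a, cons(g(h(cons(cons(c, a), cons(a, a))), a), cons(c, cons(c, a))))   [R5 at 1]
3. cons(a, cons(g(h(cons(cons(c, a), cons(a, a))), a), cons(c, cons(c, a))))  →  cons(a, cons(h(h(cons(cons(c, a), cons(a, a)))), cons(c, cons(c, a))))   [R2 at 2.1]
4. cons(a, cons(h(h(cons(cons(c, a), cons(a, a)))), cons(c, cons(c, a))))  →  cons(a, cons(h(h(a)), cons(c, cons(c, a))))   [R3 at 2.1.1]
5. cons(a, cons(h(h(a)), cons(c, cons(c, a))))  →  cons(a, cons(h(a), cons(c, cons(c, a))))   [R4 at 2.1.1]
6. cons(a, cons(h(a), cons(c, cons(c, a))))  →  cons(a, cons(a, cons(c, cons(c, a))))   [R4 at 2.1]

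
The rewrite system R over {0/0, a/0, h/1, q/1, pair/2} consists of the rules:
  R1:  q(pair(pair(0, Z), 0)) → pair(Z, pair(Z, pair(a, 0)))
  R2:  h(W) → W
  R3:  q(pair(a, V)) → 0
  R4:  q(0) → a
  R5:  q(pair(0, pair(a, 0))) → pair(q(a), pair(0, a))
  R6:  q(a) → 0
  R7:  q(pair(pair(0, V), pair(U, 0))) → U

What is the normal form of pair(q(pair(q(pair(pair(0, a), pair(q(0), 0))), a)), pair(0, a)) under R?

pair(0, pair(0, a))

1. pair(q(pair(q(pair(pair(0, a), pair(q(0), 0))), a)), pair(0, a))  →  pair(q(pair(q(0), a)), pair(0, a))   [R7 at 1.1.1]
2. pair(q(pair(q(0), a)), pair(0, a))  →  pair(q(pair(a, a)), pair(0, a))   [R4 at 1.1.1]
3. pair(q(pair(a, a)), pair(0, a))  →  pair(0, pair(0, a))   [R3 at 1]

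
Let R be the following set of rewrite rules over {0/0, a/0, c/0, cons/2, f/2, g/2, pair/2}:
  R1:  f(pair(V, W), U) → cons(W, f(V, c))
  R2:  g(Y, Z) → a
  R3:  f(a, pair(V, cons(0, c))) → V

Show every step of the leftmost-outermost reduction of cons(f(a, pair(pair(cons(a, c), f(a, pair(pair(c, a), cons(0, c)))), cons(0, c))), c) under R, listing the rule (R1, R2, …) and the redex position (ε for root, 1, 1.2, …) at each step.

1. cons(f(a, pair(pair(cons(a, c), f(a, pair(pair(c, a), cons(0, c)))), cons(0, c))), c)  →  cons(pair(cons(a, c), f(a, pair(pair(c, a), cons(0, c)))), c)   [R3 at 1]
2. cons(pair(cons(a, c), f(a, pair(pair(c, a), cons(0, c)))), c)  →  cons(pair(cons(a, c), pair(c, a)), c)   [R3 at 1.2]

cons(pair(cons(a, c), pair(c, a)), c)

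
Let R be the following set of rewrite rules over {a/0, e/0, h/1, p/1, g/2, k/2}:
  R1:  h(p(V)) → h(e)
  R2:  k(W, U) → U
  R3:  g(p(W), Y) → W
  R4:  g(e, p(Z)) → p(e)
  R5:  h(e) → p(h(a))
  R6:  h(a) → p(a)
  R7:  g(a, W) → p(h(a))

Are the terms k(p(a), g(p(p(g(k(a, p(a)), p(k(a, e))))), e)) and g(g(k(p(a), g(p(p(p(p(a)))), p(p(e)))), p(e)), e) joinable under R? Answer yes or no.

yes — NF(t₁) = p(a), NF(t₂) = p(a)

Reduce t₁ = k(p(a), g(p(p(g(k(a, p(a)), p(k(a, e))))), e)):
1. k(p(a), g(p(p(g(k(a, p(a)), p(k(a, e))))), e))  →  g(p(p(g(k(a, p(a)), p(k(a, e))))), e)   [R2 at ε]
2. g(p(p(g(k(a, p(a)), p(k(a, e))))), e)  →  p(g(k(a, p(a)), p(k(a, e))))   [R3 at ε]
3. p(g(k(a, p(a)), p(k(a, e))))  →  p(g(p(a), p(k(a, e))))   [R2 at 1.1]
4. p(g(p(a), p(k(a, e))))  →  p(a)   [R3 at 1]

Reduce t₂ = g(g(k(p(a), g(p(p(p(p(a)))), p(p(e)))), p(e)), e):
1. g(g(k(p(a), g(p(p(p(p(a)))), p(p(e)))), p(e)), e)  →  g(g(g(p(p(p(p(a)))), p(p(e))), p(e)), e)   [R2 at 1.1]
2. g(g(g(p(p(p(p(a)))), p(p(e))), p(e)), e)  →  g(g(p(p(p(a))), p(e)), e)   [R3 at 1.1]
3. g(g(p(p(p(a))), p(e)), e)  →  g(p(p(a)), e)   [R3 at 1]
4. g(p(p(a)), e)  →  p(a)   [R3 at ε]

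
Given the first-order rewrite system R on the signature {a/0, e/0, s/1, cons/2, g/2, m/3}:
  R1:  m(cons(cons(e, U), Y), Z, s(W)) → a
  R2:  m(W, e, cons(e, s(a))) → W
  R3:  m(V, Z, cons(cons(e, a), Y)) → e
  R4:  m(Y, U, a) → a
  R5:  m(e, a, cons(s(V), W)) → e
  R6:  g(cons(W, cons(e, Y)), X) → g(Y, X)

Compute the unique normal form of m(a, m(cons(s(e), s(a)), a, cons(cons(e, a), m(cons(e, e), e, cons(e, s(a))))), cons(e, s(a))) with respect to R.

a

1. m(a, m(cons(s(e), s(a)), a, cons(cons(e, a), m(cons(e, e), e, cons(e, s(a))))), cons(e, s(a)))  →  m(a, e, cons(e, s(a)))   [R3 at 2]
2. m(a, e, cons(e, s(a)))  →  a   [R2 at ε]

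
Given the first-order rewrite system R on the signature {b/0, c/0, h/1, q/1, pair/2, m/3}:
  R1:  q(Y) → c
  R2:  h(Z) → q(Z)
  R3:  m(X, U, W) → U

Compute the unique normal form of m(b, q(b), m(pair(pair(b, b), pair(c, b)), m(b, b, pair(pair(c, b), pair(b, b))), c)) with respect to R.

1. m(b, q(b), m(pair(pair(b, b), pair(c, b)), m(b, b, pair(pair(c, b), pair(b, b))), c))  →  q(b)   [R3 at ε]
2. q(b)  →  c   [R1 at ε]

c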